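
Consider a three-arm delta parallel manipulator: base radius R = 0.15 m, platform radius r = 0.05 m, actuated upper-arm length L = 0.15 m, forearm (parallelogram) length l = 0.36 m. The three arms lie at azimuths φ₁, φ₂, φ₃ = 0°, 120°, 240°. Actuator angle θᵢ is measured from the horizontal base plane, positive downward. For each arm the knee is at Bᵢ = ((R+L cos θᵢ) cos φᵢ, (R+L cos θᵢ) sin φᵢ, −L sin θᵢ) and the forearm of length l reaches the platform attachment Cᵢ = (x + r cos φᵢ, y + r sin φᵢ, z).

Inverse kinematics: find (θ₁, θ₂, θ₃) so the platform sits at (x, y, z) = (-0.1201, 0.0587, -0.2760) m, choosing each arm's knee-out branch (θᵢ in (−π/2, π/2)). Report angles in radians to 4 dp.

θ₁ = 0.8725, θ₂ = -0.3488, θ₃ = 0.2616

φ1=0.0° → target in arm frame (-0.1201, 0.0587)
  A=0.2201, B=-0.2760, C=(l²−L²−A²−y'²−z²)/(2L)=-0.0699
  θ1 = atan2(B,A) + arccos(C/0.3530) = 0.8725
φ2=120.0° → target in arm frame (0.1109, 0.0747)
  A cos θ + B sin θ = C:  -0.0109·cos θ + -0.2760·sin θ = 0.0841
  θ2 = atan2(B,A) + arccos(C/0.2762) = -0.3488
rotate P by −φ3: (0.0092, -0.1334, -0.2760)
  A cos θ + B sin θ = C:  0.0908·cos θ + -0.2760·sin θ = 0.0163
  √(A²+B²)=0.2905;  θ3 = -1.2530+1.5146 ≈ 0.2616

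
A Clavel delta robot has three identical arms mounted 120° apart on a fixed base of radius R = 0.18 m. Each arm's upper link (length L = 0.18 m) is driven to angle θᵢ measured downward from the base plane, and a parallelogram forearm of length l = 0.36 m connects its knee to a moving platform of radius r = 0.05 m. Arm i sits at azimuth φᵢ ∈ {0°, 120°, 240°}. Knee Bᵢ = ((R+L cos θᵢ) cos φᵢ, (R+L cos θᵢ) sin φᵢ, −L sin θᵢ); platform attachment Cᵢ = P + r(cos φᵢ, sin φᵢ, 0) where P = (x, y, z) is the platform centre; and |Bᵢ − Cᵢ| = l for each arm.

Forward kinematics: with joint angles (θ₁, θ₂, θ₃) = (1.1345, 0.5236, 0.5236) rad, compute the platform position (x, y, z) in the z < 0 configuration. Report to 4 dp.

(-0.1027, 0.0000, -0.3482)

centre 1 = (0.2061·cos0.0°, 0.2061·sin0.0°, -0.1631) = (0.2061, 0.0000, -0.1631)
centre 2 = (0.2859·cos120.0°, 0.2859·sin120.0°, -0.0900) = (-0.1429, 0.2476, -0.0900)
centre 3 = (0.2859·cos240.0°, 0.2859·sin240.0°, -0.0900) = (-0.1429, -0.2476, -0.0900)
|centre ₂|²−|centre ₁|² = 0.0208;  |centre ₃|²−|centre ₁|² = 0.0208
linear system: -0.6980x+0.4952y = 0.0208−0.1463z; -0.6980x+-0.4952y = 0.0208−0.1463z
Cramer: x(z) = -0.0297+0.2096z;  y(z) = 0.0000-0.0000z
quadratic in z: (1.0439)z²+(0.2274)z+(-0.0474)=0, √Δ=0.4996 → z ∈ {-0.3482, 0.1304}; z = -0.3482 (taking z<0)
x = -0.1027, y = 0.0000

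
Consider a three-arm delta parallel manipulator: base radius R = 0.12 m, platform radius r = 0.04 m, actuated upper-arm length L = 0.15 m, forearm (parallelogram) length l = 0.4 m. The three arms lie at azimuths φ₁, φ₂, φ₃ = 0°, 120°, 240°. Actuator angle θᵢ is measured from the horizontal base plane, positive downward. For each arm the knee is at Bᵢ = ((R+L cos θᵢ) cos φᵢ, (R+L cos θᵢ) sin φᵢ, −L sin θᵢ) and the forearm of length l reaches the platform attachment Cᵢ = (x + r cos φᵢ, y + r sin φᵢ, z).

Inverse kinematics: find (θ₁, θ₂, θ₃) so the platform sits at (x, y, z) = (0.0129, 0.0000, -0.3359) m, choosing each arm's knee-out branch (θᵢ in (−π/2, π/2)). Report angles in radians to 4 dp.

θ₁ = -0.0004, θ₂ = 0.0871, θ₃ = 0.0871

arm 1 (φ=0.0°): x'=0.0129, y'=0.0000
  e−x'=0.0671;  (l²−L²−(e−x')²−y'²−z²)/2L = 0.0672
  θ1 = atan2(B,A) + arccos(C/0.3425) = -0.0004
rotate P by −φ2: (-0.0064, -0.0112, -0.3359)
  A=0.0864, B=-0.3359, C=(l²−L²−A²−y'²−z²)/(2L)=0.0569
  γ=atan2(-0.3359,0.0864)=-1.3189;  ψ=arccos(0.1641)=1.4060;  θ2=γ+ψ≈0.0871
rotate P by −φ3: (-0.0065, 0.0112, -0.3359)
  A=0.0864, B=-0.3359, C=(l²−L²−A²−y'²−z²)/(2L)=0.0569
  √(A²+B²)=0.3468;  θ3 = -1.3189+1.4060 ≈ 0.0871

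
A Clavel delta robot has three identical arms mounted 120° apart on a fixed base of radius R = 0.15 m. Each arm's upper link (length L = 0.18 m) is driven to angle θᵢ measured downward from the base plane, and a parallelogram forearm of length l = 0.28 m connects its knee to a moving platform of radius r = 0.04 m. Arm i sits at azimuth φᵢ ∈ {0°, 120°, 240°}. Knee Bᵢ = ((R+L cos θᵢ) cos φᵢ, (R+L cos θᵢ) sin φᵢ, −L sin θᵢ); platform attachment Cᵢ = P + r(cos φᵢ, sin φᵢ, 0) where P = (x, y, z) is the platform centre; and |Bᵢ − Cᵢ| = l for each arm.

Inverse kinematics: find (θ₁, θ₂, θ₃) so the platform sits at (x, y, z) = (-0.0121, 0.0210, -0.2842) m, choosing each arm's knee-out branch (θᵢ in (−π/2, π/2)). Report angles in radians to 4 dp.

θ₁ = 0.8726, θ₂ = 0.6983, θ₃ = 0.8728

arm 1 (φ=0.0°): x'=-0.0121, y'=0.0210
  A cos θ + B sin θ = C:  0.1221·cos θ + -0.2842·sin θ = -0.1392
  √(A²+B²)=0.3093;  θ1 = -1.1650+2.0377 ≈ 0.8726
arm 2 (φ=120.0°): x'=0.0242, y'=0.0000
  e−x'=0.0858;  (l²−L²−(e−x')²−y'²−z²)/2L = -0.1170
  θ2 = atan2(B,A) + arccos(C/0.2969) = 0.6983
rotate P by −φ3: (-0.0121, -0.0210, -0.2842)
  e−x'=0.1221;  (l²−L²−(e−x')²−y'²−z²)/2L = -0.1392
  γ=atan2(-0.2842,0.1221)=-1.1649;  ψ=arccos(-0.4501)=2.0377;  θ3=γ+ψ≈0.8728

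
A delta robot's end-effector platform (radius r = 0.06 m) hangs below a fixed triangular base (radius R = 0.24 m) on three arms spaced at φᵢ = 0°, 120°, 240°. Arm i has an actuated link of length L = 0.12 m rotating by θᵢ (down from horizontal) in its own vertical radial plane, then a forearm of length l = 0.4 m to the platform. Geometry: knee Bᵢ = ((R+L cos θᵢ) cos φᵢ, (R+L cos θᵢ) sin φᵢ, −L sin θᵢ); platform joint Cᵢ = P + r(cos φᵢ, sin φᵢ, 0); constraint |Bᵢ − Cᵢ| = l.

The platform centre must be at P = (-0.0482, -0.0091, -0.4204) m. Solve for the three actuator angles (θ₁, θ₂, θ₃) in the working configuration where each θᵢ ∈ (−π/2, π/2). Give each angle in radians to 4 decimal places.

θ₁ = 1.3091, θ₂ = 0.9599, θ₃ = 0.8724

rotate P by −φ1: (-0.0482, -0.0091, -0.4204)
  A cos θ + B sin θ = C:  0.2282·cos θ + -0.4204·sin θ = -0.3471
  √(A²+B²)=0.4783;  θ1 = -1.0735+2.3826 ≈ 1.3091
rotate P by −φ2: (0.0162, 0.0463, -0.4204)
  A cos θ + B sin θ = C:  0.1638·cos θ + -0.4204·sin θ = -0.2504
  θ2 = atan2(B,A) + arccos(C/0.4512) = 0.9599
rotate P by −φ3: (0.0320, -0.0372, -0.4204)
  A cos θ + B sin θ = C:  0.1480·cos θ + -0.4204·sin θ = -0.2268
  √(A²+B²)=0.4457;  θ3 = -1.2323+2.1046 ≈ 0.8724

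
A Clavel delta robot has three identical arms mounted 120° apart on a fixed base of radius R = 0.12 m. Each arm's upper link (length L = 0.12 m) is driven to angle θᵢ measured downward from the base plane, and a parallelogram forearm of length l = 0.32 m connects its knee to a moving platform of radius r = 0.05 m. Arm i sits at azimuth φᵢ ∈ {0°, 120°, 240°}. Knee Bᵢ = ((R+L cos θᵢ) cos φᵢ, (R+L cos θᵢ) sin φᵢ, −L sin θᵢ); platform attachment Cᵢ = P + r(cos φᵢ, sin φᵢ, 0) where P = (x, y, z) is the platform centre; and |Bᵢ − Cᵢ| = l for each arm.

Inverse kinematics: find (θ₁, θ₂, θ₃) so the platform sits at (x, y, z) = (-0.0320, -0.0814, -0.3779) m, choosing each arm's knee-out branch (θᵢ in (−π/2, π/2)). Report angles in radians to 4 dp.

rotate P by −φ1: (-0.0320, -0.0814, -0.3779)
  A=0.1020, B=-0.3779, C=(l²−L²−A²−y'²−z²)/(2L)=-0.2993
  θ1 = atan2(B,A) + arccos(C/0.3914) = 1.1342
arm 2 (φ=120.0°): x'=-0.0545, y'=0.0684
  A=0.1245, B=-0.3779, C=(l²−L²−A²−y'²−z²)/(2L)=-0.3124
  θ2 = atan2(B,A) + arccos(C/0.3979) = 1.2214
rotate P by −φ3: (0.0865, 0.0130, -0.3779)
  A=-0.0165, B=-0.3779, C=(l²−L²−A²−y'²−z²)/(2L)=-0.2302
  γ=atan2(-0.3779,-0.0165)=-1.6144;  ψ=arccos(-0.6086)=2.2251;  θ3=γ+ψ≈0.6107

θ₁ = 1.1342, θ₂ = 1.2214, θ₃ = 0.6107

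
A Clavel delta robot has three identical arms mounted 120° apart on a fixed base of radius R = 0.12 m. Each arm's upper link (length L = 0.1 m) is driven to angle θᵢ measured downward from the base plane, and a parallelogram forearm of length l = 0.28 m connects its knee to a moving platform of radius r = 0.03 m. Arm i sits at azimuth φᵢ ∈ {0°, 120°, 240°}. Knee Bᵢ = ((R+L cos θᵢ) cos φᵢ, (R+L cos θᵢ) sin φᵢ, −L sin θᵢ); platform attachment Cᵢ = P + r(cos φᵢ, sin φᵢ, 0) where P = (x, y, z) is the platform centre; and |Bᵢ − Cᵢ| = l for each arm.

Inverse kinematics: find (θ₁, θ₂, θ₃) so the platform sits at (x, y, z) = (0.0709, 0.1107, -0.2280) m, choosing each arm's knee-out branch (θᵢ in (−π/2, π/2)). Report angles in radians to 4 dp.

θ₁ = 0.0005, θ₂ = 0.0875, θ₃ = 1.3092

rotate P by −φ1: (0.0709, 0.1107, -0.2280)
  e−x'=0.0191;  (l²−L²−(e−x')²−y'²−z²)/2L = 0.0190
  γ=atan2(-0.2280,0.0191)=-1.4872;  ψ=arccos(0.0830)=1.4877;  θ1=γ+ψ≈0.0005
arm 2 (φ=120.0°): x'=0.0604, y'=-0.1168
  A=0.0296, B=-0.2280, C=(l²−L²−A²−y'²−z²)/(2L)=0.0096
  √(A²+B²)=0.2299;  θ2 = -1.4418+1.5292 ≈ 0.0875
rotate P by −φ3: (-0.1313, 0.0061, -0.2280)
  A cos θ + B sin θ = C:  0.2213·cos θ + -0.2280·sin θ = -0.1630
  γ=atan2(-0.2280,0.2213)=-0.8003;  ψ=arccos(-0.5130)=2.1095;  θ3=γ+ψ≈1.3092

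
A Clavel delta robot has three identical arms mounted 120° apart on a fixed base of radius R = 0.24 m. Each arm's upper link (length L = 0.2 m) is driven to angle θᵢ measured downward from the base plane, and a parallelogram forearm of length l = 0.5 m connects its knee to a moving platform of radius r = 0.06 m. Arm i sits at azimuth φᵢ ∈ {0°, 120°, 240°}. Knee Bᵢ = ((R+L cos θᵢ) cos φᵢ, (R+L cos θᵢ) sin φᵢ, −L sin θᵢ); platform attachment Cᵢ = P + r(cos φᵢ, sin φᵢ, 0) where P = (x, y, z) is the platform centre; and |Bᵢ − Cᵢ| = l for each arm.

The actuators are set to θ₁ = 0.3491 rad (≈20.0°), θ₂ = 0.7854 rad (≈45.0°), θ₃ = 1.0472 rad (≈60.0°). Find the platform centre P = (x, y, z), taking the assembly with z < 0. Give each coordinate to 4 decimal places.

(0.1097, 0.0488, -0.4938)

φ1=0.0°: virtual centre (0.3679, 0.0000, -0.0684), radius l
arm 2 at φ=120.0°: ρ2 = 0.3214;  S2 = (-0.1607, 0.2784, -0.1414)
arm 3 at φ=240.0°: ρ3 = 0.2800;  S3 = (-0.1400, -0.2425, -0.1732)
eliminate P² terms by subtracting sphere 1 from 2 and 3
linear system: -1.0573x+0.5567y = -0.0167−-0.1460z; -1.0159x+-0.4850y = -0.0317−-0.2096z
Cramer: x(z) = 0.0239-0.1739z;  y(z) = 0.0153-0.0679z
sphere 1 gives Az²+Bz+C=0 with A=1.0349, B=0.2544, C=-0.1267;  B²−4AC=0.5892;  roots -0.4938, 0.2480;  negative root z = -0.4938
x = 0.1097, y = 0.0488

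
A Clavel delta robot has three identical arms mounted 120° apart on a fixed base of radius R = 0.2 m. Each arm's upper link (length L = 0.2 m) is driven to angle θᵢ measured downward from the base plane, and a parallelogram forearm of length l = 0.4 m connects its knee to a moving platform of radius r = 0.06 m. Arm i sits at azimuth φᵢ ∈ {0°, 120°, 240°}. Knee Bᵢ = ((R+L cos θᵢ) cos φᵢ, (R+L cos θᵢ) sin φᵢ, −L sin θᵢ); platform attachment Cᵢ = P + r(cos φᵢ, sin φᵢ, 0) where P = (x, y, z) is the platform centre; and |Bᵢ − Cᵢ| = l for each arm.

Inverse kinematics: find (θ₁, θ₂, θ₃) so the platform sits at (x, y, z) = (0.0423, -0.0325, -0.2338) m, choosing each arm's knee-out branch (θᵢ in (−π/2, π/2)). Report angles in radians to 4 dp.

rotate P by −φ1: (0.0423, -0.0325, -0.2338)
  A cos θ + B sin θ = C:  0.0977·cos θ + -0.2338·sin θ = 0.1368
  √(A²+B²)=0.2534;  θ1 = -1.1750+1.0003 ≈ -0.1747
φ2=120.0° → target in arm frame (-0.0493, -0.0204)
  A=0.1893, B=-0.2338, C=(l²−L²−A²−y'²−z²)/(2L)=0.0727
  √(A²+B²)=0.3008;  θ2 = -0.8902+1.3266 ≈ 0.4364
arm 3 (φ=240.0°): x'=0.0070, y'=0.0529
  A cos θ + B sin θ = C:  0.1330·cos θ + -0.2338·sin θ = 0.1121
  θ3 = atan2(B,A) + arccos(C/0.2690) = 0.0872

θ₁ = -0.1747, θ₂ = 0.4364, θ₃ = 0.0872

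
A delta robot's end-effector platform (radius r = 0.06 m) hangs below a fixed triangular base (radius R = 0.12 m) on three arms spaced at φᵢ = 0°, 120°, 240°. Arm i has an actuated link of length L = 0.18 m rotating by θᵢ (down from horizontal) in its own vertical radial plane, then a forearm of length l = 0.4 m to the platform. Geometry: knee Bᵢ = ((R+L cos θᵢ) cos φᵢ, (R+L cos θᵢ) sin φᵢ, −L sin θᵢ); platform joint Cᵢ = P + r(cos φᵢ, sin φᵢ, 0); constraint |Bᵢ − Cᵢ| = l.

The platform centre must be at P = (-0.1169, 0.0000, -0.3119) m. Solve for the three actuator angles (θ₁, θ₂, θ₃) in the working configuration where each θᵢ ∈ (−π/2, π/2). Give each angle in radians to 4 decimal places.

θ₁ = 0.5235, θ₂ = -0.1747, θ₃ = -0.1747

arm 1 (φ=0.0°): x'=-0.1169, y'=0.0000
  e−x'=0.1769;  (l²−L²−(e−x')²−y'²−z²)/2L = -0.0027
  θ1 = atan2(B,A) + arccos(C/0.3586) = 0.5235
φ2=120.0° → target in arm frame (0.0584, 0.1012)
  A=0.0016, B=-0.3119, C=(l²−L²−A²−y'²−z²)/(2L)=0.0557
  θ2 = atan2(B,A) + arccos(C/0.3119) = -0.1747
φ3=240.0° → target in arm frame (0.0585, -0.1012)
  A=0.0015, B=-0.3119, C=(l²−L²−A²−y'²−z²)/(2L)=0.0557
  √(A²+B²)=0.3119;  θ3 = -1.5658+1.3911 ≈ -0.1747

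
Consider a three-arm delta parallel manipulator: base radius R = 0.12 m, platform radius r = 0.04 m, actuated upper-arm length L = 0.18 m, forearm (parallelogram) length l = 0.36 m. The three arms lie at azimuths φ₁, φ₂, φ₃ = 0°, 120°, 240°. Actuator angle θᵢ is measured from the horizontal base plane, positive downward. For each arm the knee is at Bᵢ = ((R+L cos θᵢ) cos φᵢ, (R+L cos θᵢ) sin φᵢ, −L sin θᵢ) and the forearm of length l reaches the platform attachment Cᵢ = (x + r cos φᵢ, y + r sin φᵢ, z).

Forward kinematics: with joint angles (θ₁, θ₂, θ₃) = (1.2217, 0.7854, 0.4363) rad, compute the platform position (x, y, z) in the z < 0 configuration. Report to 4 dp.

arm 1 at φ=0.0°: e+L cos θ1 = 0.1416;  centre 1 = (0.1416, 0.0000, -0.1691)
centre 2 = (0.2073·cos120.0°, 0.2073·sin120.0°, -0.1273) = (-0.1036, 0.1795, -0.1273)
φ3=240.0°: virtual centre (-0.1216, -0.2106, -0.0761), radius l
eliminate P² terms by subtracting sphere 1 from 2 and 3
[-0.4904 0.3590 0.0837]·P = 0.0105;  [-0.5263 -0.4211 0.1862]·P = 0.0163
Cramer: x(z) = -0.0259+0.2582z;  y(z) = -0.0062+0.1194z
quadratic in z: (1.0809)z²+(0.2503)z+(-0.0729)=0, √Δ=0.6147 → z ∈ {-0.4001, 0.1685}; z = -0.4001 (taking z<0)
x = -0.1292, y = -0.0539

(-0.1292, -0.0539, -0.4001)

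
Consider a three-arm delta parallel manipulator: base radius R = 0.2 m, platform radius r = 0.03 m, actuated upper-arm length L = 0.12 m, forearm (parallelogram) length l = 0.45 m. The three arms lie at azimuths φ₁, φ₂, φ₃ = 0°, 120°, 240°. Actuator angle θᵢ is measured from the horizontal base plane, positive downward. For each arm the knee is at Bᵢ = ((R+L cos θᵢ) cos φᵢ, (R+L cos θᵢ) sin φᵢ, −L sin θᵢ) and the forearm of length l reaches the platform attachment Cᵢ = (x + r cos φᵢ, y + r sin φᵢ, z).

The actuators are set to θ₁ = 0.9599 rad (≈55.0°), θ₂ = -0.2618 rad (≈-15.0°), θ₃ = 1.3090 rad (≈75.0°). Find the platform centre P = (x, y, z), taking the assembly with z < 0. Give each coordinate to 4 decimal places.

(-0.0472, 0.1694, -0.4016)

arm 1 at φ=0.0°: e+L cos θ1 = 0.2388;  S1 = (0.2388, 0.0000, -0.0983)
S2 = (0.2859·cos120.0°, 0.2859·sin120.0°, 0.0311) = (-0.1430, 0.2476, 0.0311)
S3 = (0.2011·cos240.0°, 0.2011·sin240.0°, -0.1159) = (-0.1005, -0.1741, -0.1159)
subtract pairs → two planes through P
plane₁₂: -0.7636x+0.4952y+0.2587z = 0.0160
det = 0.6020;  x = 0.0013+0.1207z,  y = 0.0343+-0.3364z
into |P−S₁|² = l²: 1.1277z² + 0.1162z + -0.1352 = 0;  Δ = 0.6235;  z = -0.4016 or 0.2986 → z<0 root = -0.4016
x = -0.0472, y = 0.1694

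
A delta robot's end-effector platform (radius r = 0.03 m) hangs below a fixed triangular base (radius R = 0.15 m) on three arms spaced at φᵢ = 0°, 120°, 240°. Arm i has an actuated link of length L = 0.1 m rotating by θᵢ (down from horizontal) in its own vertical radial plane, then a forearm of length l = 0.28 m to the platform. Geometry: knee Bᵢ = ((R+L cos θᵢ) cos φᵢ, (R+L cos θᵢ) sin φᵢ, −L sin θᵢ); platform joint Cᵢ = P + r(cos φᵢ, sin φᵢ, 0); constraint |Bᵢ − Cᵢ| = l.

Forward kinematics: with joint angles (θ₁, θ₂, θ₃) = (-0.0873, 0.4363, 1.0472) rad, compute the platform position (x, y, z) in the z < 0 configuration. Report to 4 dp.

centre 1 = (0.2196·cos0.0°, 0.2196·sin0.0°, 0.0087) = (0.2196, 0.0000, 0.0087)
centre 2 = (0.2106·cos120.0°, 0.2106·sin120.0°, -0.0423) = (-0.1053, 0.1824, -0.0423)
arm 3 at φ=240.0°: ρ3 = 0.1700;  centre 3 = (-0.0850, -0.1472, -0.0866)
subtract pairs → two planes through P
linear system: -0.6499x+0.3648y = -0.0022−-0.1020z; -0.6092x+-0.2944y = -0.0119−-0.1906z
det = 0.4136;  x = 0.0120+-0.2407z,  y = 0.0155+-0.1494z
into |P−centre ₁|² = l²: 1.0803z² + 0.0779z + -0.0350 = 0;  Δ = 0.1573;  z = -0.2196 or 0.1475 → z<0 root = -0.2196
x = 0.0649, y = 0.0483

(0.0649, 0.0483, -0.2196)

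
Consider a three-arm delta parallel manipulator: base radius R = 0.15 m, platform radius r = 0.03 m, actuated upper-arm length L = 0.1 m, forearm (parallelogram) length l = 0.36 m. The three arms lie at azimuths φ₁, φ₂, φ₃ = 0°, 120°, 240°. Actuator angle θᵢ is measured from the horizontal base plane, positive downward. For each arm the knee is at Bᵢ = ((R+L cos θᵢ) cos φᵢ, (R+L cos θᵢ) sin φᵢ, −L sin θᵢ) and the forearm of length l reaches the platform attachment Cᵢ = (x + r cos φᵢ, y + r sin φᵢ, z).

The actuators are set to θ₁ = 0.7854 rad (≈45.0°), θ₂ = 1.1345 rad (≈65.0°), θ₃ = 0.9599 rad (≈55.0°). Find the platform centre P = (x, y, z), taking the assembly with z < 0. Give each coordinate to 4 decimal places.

(0.0317, -0.0186, -0.3932)

φ1=0.0°: virtual centre (0.1907, 0.0000, -0.0707), radius l
φ2=120.0°: virtual centre (-0.0811, 0.1405, -0.0906), radius l
φ3=240.0°: virtual centre (-0.0887, -0.1536, -0.0819), radius l
|O₂|²−|O₁|² = -0.0068;  |O₃|²−|O₁|² = -0.0032
linear system: -0.5437x+0.2810y = -0.0068−-0.0398z; -0.5588x+-0.3072y = -0.0032−-0.0224z
det = 0.3241;  x = 0.0093+-0.0572z,  y = -0.0064+0.0311z
sphere 1 gives Az²+Bz+C=0 with A=1.0042, B=0.1618, C=-0.0916;  B²−4AC=0.3943;  roots -0.3932, 0.2321;  negative root z = -0.3932
x = 0.0317, y = -0.0186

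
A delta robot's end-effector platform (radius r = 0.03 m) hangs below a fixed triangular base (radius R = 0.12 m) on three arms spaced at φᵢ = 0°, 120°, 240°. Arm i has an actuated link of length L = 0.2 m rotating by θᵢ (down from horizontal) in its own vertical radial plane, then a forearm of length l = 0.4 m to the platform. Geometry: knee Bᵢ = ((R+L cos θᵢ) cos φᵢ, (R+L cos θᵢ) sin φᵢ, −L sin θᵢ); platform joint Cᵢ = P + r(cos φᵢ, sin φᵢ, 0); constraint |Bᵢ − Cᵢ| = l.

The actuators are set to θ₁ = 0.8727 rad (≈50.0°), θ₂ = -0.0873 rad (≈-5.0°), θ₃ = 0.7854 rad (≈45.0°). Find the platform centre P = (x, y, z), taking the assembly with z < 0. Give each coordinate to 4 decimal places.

(-0.0959, 0.1328, -0.3618)

O1 = (0.2186·cos0.0°, 0.2186·sin0.0°, -0.1532) = (0.2186, 0.0000, -0.1532)
φ2=120.0°: virtual centre (-0.1446, 0.2505, 0.0174), radius l
φ3=240.0°: virtual centre (-0.1157, -0.2004, -0.1414), radius l
subtract pairs → two planes through P
[-0.7263 0.5010 0.3413]·P = 0.0127;  [-0.6685 -0.4008 0.0236]·P = 0.0023
det = 0.6261;  x = -0.0100+0.2374z,  y = 0.0109+-0.3371z
into |P−O₁|² = l²: 1.1700z² + 0.1906z + -0.0842 = 0;  Δ = 0.4302;  z = -0.3618 or 0.1989 → z<0 root = -0.3618
x = -0.0959, y = 0.1328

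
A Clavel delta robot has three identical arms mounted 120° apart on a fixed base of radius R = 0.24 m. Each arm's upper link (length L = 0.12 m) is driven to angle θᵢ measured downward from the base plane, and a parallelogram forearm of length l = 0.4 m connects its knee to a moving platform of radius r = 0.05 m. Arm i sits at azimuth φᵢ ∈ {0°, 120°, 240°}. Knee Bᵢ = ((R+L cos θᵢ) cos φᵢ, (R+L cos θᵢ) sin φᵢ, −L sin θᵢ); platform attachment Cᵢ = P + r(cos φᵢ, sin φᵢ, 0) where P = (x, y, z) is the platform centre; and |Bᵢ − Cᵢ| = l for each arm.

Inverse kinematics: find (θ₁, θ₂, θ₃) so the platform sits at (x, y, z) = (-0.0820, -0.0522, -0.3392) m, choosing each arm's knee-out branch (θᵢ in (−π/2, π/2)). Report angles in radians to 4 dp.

φ1=0.0° → target in arm frame (-0.0820, -0.0522)
  e−x'=0.2720;  (l²−L²−(e−x')²−y'²−z²)/2L = -0.1924
  θ1 = atan2(B,A) + arccos(C/0.4348) = 1.1342
arm 2 (φ=120.0°): x'=-0.0042, y'=0.0971
  A cos θ + B sin θ = C:  0.1942·cos θ + -0.3392·sin θ = -0.0692
  √(A²+B²)=0.3909;  θ2 = -1.0508+1.7487 ≈ 0.6979
rotate P by −φ3: (0.0862, -0.0449, -0.3392)
  A cos θ + B sin θ = C:  0.1038·cos θ + -0.3392·sin θ = 0.0740
  √(A²+B²)=0.3547;  θ3 = -1.2738+1.3607 ≈ 0.0869

θ₁ = 1.1342, θ₂ = 0.6979, θ₃ = 0.0869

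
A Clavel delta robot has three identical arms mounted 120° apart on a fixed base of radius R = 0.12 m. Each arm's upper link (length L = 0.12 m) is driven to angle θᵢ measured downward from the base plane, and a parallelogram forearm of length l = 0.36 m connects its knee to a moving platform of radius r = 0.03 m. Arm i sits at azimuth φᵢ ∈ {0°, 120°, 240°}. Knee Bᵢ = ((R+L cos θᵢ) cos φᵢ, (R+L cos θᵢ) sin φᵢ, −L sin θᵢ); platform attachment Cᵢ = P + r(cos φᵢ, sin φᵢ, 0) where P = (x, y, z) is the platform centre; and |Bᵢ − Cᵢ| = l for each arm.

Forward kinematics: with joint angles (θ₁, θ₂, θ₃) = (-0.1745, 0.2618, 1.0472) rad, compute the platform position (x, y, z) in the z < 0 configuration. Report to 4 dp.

(0.1096, 0.0997, -0.3107)

O1 = (0.2082·cos0.0°, 0.2082·sin0.0°, 0.0208) = (0.2082, 0.0000, 0.0208)
φ2=120.0°: virtual centre (-0.1030, 0.1783, -0.0311), radius l
φ3=240.0°: virtual centre (-0.0750, -0.1299, -0.1039), radius l
subtract pairs → two planes through P
linear system: -0.6223x+0.3566y = -0.0004−-0.1038z; -0.5664x+-0.2598y = -0.0105−-0.2495z
det = 0.3637;  x = 0.0106+-0.3189z,  y = 0.0173+-0.2653z
quadratic in z: (1.1721)z²+(0.0752)z+(-0.0898)=0, √Δ=0.6532 → z ∈ {-0.3107, 0.2466}; z = -0.3107 (taking z<0)
x = 0.1096, y = 0.0997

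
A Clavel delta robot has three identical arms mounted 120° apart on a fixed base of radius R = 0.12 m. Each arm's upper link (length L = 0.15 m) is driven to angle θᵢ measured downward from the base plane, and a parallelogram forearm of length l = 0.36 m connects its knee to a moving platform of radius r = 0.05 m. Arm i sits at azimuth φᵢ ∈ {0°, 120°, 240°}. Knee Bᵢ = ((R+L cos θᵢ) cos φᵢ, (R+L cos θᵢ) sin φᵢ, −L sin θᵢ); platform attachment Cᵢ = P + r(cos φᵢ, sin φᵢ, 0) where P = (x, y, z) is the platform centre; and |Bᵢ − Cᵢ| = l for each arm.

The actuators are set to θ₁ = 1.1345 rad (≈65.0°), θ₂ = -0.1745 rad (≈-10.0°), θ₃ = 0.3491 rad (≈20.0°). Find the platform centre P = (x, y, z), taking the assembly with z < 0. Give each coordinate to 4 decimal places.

S1 = (0.1334·cos0.0°, 0.1334·sin0.0°, -0.1359) = (0.1334, 0.0000, -0.1359)
φ2=120.0°: virtual centre (-0.1089, 0.1886, 0.0260), radius l
φ3=240.0°: virtual centre (-0.1055, -0.1827, -0.0513), radius l
|S₂|²−|S₁|² = 0.0118;  |S₃|²−|S₁|² = 0.0109
[-0.4845 0.3771 0.3240]·P = 0.0118;  [-0.4777 -0.3654 0.1693]·P = 0.0109
det = 0.3572;  x = -0.0235+0.5101z,  y = 0.0011+-0.2037z
quadratic in z: (1.3017)z²+(0.1113)z+(-0.0865)=0, √Δ=0.6803 → z ∈ {-0.3041, 0.2185}; z = -0.3041 (taking z<0)
x = -0.1787, y = 0.0630

(-0.1787, 0.0630, -0.3041)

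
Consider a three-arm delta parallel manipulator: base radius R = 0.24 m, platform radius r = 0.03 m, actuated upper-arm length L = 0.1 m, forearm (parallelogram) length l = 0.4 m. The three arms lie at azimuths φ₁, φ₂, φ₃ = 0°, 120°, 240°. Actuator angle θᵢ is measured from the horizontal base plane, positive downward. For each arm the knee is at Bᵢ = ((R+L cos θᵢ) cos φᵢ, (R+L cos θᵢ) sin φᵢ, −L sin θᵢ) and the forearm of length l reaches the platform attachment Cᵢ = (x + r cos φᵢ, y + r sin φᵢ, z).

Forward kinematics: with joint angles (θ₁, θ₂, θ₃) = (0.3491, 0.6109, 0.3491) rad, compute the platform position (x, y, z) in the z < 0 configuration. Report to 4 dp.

(0.0108, -0.0187, -0.3057)

arm 1 at φ=0.0°: ρ1 = 0.3040;  O1 = (0.3040, 0.0000, -0.0342)
arm 2 at φ=120.0°: ρ2 = 0.2919;  O2 = (-0.1460, 0.2528, -0.0574)
O3 = (0.3040·cos240.0°, 0.3040·sin240.0°, -0.0342) = (-0.1520, -0.2632, -0.0342)
|O₂|²−|O₁|² = -0.0051;  |O₃|²−|O₁|² = 0.0000
linear system: -0.8998x+0.5056y = -0.0051−-0.0463z; -0.9119x+-0.5265y = 0.0000−0.0000z
det = 0.9348;  x = 0.0029+-0.0261z,  y = -0.0049+0.0452z
sphere 1 gives Az²+Bz+C=0 with A=1.0027, B=0.0837, C=-0.0681;  B²−4AC=0.2803;  roots -0.3057, 0.2223;  negative root z = -0.3057
x = 0.0108, y = -0.0187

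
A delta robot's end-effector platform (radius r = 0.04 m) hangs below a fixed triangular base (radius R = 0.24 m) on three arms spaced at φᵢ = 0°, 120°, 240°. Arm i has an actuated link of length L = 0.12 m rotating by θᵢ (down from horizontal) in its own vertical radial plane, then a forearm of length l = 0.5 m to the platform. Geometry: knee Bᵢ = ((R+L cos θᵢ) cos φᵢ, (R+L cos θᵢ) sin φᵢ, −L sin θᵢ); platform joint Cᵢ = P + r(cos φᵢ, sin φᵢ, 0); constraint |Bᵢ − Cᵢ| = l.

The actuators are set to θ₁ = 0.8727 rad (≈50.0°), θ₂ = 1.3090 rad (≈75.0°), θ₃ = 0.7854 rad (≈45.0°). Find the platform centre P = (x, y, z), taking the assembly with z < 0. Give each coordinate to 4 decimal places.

φ1=0.0°: virtual centre (0.2771, 0.0000, -0.0919), radius l
arm 2 at φ=120.0°: ρ2 = 0.2311;  S2 = (-0.1155, 0.2001, -0.1159)
φ3=240.0°: virtual centre (-0.1424, -0.2467, -0.0849), radius l
eliminate P² terms by subtracting sphere 1 from 2 and 3
linear system: -0.7853x+0.4002y = -0.0184−-0.0480z; -0.8391x+-0.4934y = 0.0031−0.0142z
det = 0.7233;  x = 0.0109+-0.0249z,  y = -0.0247+0.0710z
quadratic in z: (1.0057)z²+(0.1936)z+(-0.1700)=0, √Δ=0.8494 → z ∈ {-0.5186, 0.3261}; z = -0.5186 (taking z<0)
x = 0.0238, y = -0.0616

(0.0238, -0.0616, -0.5186)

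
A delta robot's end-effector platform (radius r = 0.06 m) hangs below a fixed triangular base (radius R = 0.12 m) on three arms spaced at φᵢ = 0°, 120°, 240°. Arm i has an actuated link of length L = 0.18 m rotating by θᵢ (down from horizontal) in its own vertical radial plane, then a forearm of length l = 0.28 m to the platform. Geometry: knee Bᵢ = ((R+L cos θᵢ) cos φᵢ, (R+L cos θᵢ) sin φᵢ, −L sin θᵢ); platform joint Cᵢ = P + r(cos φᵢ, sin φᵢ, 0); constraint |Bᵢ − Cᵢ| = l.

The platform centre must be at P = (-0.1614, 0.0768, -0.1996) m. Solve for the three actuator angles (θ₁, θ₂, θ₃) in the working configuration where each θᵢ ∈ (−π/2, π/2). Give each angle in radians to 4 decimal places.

θ₁ = 1.3088, θ₂ = -0.2619, θ₃ = 0.6106

φ1=0.0° → target in arm frame (-0.1614, 0.0768)
  A cos θ + B sin θ = C:  0.2214·cos θ + -0.1996·sin θ = -0.1354
  γ=atan2(-0.1996,0.2214)=-0.7337;  ψ=arccos(-0.4543)=2.0424;  θ1=γ+ψ≈1.3088
arm 2 (φ=120.0°): x'=0.1472, y'=0.1014
  A=-0.0872, B=-0.1996, C=(l²−L²−A²−y'²−z²)/(2L)=-0.0326
  √(A²+B²)=0.2178;  θ2 = -1.9827+1.7209 ≈ -0.2619
φ3=240.0° → target in arm frame (0.0142, -0.1782)
  A cos θ + B sin θ = C:  0.0458·cos θ + -0.1996·sin θ = -0.0769
  γ=atan2(-0.1996,0.0458)=-1.3452;  ψ=arccos(-0.3755)=1.9558;  θ3=γ+ψ≈0.6106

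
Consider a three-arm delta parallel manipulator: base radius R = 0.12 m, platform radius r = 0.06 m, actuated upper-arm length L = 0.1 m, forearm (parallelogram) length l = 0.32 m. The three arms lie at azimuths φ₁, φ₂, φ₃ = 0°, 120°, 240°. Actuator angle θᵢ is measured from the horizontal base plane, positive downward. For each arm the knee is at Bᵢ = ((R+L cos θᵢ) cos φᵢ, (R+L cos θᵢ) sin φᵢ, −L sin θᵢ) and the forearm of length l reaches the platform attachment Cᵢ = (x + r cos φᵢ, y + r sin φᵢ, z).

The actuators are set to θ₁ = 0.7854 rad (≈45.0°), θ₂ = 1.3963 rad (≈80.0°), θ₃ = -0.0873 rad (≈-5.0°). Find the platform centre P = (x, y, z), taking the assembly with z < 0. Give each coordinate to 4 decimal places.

φ1=0.0°: virtual centre (0.1307, 0.0000, -0.0707), radius l
arm 2 at φ=120.0°: ρ2 = 0.0774;  S2 = (-0.0387, 0.0670, -0.0985)
arm 3 at φ=240.0°: ρ3 = 0.1596;  S3 = (-0.0798, -0.1382, 0.0087)
subtract pairs → two planes through P
[-0.3388 0.1340 -0.0555]·P = -0.0064;  [-0.4210 -0.2765 0.1589]·P = 0.0035
Cramer: x(z) = 0.0087+0.0395z;  y(z) = -0.0258+0.5144z
quadratic in z: (1.2662)z²+(0.1052)z+(-0.0818)=0, √Δ=0.6524 → z ∈ {-0.2992, 0.2161}; z = -0.2992 (taking z<0)
x = -0.0031, y = -0.1797

(-0.0031, -0.1797, -0.2992)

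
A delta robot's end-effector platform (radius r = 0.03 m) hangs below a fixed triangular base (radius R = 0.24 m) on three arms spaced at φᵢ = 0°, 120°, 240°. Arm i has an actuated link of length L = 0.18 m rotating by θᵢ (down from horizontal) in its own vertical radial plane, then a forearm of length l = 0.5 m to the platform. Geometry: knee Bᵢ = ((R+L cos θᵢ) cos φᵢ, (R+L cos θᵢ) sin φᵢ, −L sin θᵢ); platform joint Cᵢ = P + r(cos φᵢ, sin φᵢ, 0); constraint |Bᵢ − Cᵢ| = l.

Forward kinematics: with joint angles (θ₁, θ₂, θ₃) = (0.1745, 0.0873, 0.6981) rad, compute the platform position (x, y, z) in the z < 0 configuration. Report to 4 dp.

φ1=0.0°: virtual centre (0.3873, 0.0000, -0.0313), radius l
φ2=120.0°: virtual centre (-0.1947, 0.3372, -0.0157), radius l
φ3=240.0°: virtual centre (-0.1739, -0.3013, -0.1157), radius l
subtract pairs → two planes through P
plane₁₂: -1.1638x+0.6743y+0.0311z = 0.0009
det = 1.4582;  x = 0.0073+-0.0652z,  y = 0.0139+-0.1588z
into |P−O₁|² = l²: 1.0295z² + 0.1077z + -0.1045 = 0;  Δ = 0.4417;  z = -0.3751 or 0.2705 → z<0 root = -0.3751
x = 0.0318, y = 0.0734

(0.0318, 0.0734, -0.3751)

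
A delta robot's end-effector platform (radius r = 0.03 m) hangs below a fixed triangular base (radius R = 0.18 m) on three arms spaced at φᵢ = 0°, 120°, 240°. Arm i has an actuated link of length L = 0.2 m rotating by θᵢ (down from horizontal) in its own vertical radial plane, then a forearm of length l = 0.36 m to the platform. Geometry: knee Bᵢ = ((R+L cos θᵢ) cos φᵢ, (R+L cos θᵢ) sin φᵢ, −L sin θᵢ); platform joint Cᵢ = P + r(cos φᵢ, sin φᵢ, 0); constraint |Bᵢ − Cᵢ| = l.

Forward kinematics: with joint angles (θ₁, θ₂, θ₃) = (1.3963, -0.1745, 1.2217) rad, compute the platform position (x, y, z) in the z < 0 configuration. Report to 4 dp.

(-0.1261, 0.1553, -0.2913)

O1 = (0.1847·cos0.0°, 0.1847·sin0.0°, -0.1970) = (0.1847, 0.0000, -0.1970)
arm 2 at φ=120.0°: (R−r)+L cos θ2 = 0.3470;  O2 = (-0.1735, 0.3005, 0.0347)
O3 = (0.2184·cos240.0°, 0.2184·sin240.0°, -0.1879) = (-0.1092, -0.1891, -0.1879)
eliminate P² terms by subtracting sphere 1 from 2 and 3
[-0.7164 0.6010 0.4634]·P = 0.0487;  [-0.5879 -0.3783 0.0181]·P = 0.0101
Cramer: x(z) = -0.0392+0.2982z;  y(z) = 0.0342-0.4156z
quadratic in z: (1.2616)z²+(0.2319)z+(-0.0395)=0, √Δ=0.5030 → z ∈ {-0.2913, 0.1074}; z = -0.2913 (taking z<0)
x = -0.1261, y = 0.1553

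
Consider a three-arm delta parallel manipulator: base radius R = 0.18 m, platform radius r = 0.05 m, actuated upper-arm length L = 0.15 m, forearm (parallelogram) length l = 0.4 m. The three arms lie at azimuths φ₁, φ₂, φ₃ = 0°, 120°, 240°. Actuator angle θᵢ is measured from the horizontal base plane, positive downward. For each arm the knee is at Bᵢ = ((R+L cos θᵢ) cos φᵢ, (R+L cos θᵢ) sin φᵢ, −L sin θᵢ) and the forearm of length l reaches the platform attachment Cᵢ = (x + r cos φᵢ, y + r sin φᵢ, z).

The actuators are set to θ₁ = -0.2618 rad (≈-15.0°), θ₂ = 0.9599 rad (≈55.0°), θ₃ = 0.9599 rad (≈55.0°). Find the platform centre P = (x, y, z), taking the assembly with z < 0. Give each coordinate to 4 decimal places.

centre 1 = (0.2749·cos0.0°, 0.2749·sin0.0°, 0.0388) = (0.2749, 0.0000, 0.0388)
φ2=120.0°: virtual centre (-0.1080, 0.1871, -0.1229), radius l
arm 3 at φ=240.0°: ρ3 = 0.2160;  centre 3 = (-0.1080, -0.1871, -0.1229)
|centre ₂|²−|centre ₁|² = -0.0153;  |centre ₃|²−|centre ₁|² = -0.0153
plane₁₂: -0.7658x+0.3742y+-0.3234z = -0.0153
Cramer: x(z) = 0.0200-0.4223z;  y(z) = 0.0000+0.0000z
quadratic in z: (1.1783)z²+(0.1376)z+(-0.0935)=0, √Δ=0.6780 → z ∈ {-0.3461, 0.2293}; z = -0.3461 (taking z<0)
x = 0.1661, y = 0.0000

(0.1661, 0.0000, -0.3461)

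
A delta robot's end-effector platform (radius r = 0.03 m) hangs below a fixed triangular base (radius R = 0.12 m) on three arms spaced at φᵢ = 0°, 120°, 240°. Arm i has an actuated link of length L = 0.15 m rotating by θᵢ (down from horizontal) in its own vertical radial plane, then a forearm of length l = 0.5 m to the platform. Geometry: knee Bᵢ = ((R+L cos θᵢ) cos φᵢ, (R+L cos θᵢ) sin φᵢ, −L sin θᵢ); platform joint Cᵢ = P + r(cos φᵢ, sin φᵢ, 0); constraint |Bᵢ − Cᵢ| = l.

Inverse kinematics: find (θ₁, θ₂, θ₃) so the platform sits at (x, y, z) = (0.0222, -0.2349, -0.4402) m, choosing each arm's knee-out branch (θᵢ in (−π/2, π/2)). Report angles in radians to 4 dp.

arm 1 (φ=0.0°): x'=0.0222, y'=-0.2349
  A cos θ + B sin θ = C:  0.0678·cos θ + -0.4402·sin θ = -0.0868
  γ=atan2(-0.4402,0.0678)=-1.4180;  ψ=arccos(-0.1950)=1.7670;  θ1=γ+ψ≈0.3490
φ2=120.0° → target in arm frame (-0.2145, 0.0982)
  A=0.3045, B=-0.4402, C=(l²−L²−A²−y'²−z²)/(2L)=-0.2289
  √(A²+B²)=0.5353;  θ2 = -0.9656+2.0126 ≈ 1.0470
φ3=240.0° → target in arm frame (0.1923, 0.1367)
  e−x'=-0.1023;  (l²−L²−(e−x')²−y'²−z²)/2L = 0.0152
  γ=atan2(-0.4402,-0.1023)=-1.7992;  ψ=arccos(0.0337)=1.5371;  θ3=γ+ψ≈-0.2621

θ₁ = 0.3490, θ₂ = 1.0470, θ₃ = -0.2621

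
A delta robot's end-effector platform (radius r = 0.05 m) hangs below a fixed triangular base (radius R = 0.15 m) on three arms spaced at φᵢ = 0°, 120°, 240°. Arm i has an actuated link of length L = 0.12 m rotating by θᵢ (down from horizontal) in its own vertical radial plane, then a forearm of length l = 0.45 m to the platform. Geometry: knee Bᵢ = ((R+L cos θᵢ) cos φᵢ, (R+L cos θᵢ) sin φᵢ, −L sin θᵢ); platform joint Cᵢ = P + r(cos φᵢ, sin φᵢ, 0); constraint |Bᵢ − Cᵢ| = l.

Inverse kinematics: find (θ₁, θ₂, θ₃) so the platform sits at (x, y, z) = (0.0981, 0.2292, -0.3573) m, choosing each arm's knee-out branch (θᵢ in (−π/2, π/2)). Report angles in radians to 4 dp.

θ₁ = -0.0869, θ₂ = -0.3490, θ₃ = 1.3089

rotate P by −φ1: (0.0981, 0.2292, -0.3573)
  A=0.0019, B=-0.3573, C=(l²−L²−A²−y'²−z²)/(2L)=0.0329
  γ=atan2(-0.3573,0.0019)=-1.5655;  ψ=arccos(0.0921)=1.4785;  θ1=γ+ψ≈-0.0869
arm 2 (φ=120.0°): x'=0.1494, y'=-0.1996
  A=-0.0494, B=-0.3573, C=(l²−L²−A²−y'²−z²)/(2L)=0.0757
  √(A²+B²)=0.3607;  θ2 = -1.7083+1.3593 ≈ -0.3490
arm 3 (φ=240.0°): x'=-0.2475, y'=-0.0296
  A cos θ + B sin θ = C:  0.3475·cos θ + -0.3573·sin θ = -0.2551
  γ=atan2(-0.3573,0.3475)=-0.7992;  ψ=arccos(-0.5118)=2.1081;  θ3=γ+ψ≈1.3089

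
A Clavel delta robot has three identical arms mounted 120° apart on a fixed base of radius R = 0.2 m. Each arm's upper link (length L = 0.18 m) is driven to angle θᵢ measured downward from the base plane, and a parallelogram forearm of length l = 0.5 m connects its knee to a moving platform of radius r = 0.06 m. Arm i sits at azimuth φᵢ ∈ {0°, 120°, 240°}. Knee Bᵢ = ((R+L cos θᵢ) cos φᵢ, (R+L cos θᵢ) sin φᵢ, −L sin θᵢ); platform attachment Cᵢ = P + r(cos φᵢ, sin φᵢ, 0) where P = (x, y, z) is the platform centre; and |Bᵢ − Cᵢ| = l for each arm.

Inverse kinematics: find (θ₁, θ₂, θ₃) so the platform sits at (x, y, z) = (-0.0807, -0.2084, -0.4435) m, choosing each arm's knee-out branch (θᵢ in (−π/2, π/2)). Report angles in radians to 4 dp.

θ₁ = 0.8726, θ₂ = 1.0473, θ₃ = -0.2617

rotate P by −φ1: (-0.0807, -0.2084, -0.4435)
  A=0.2207, B=-0.4435, C=(l²−L²−A²−y'²−z²)/(2L)=-0.1979
  θ1 = atan2(B,A) + arccos(C/0.4954) = 0.8726
φ2=120.0° → target in arm frame (-0.1401, 0.1741)
  A=0.2801, B=-0.4435, C=(l²−L²−A²−y'²−z²)/(2L)=-0.2441
  θ2 = atan2(B,A) + arccos(C/0.5246) = 1.0473
arm 3 (φ=240.0°): x'=0.2208, y'=0.0343
  e−x'=-0.0808;  (l²−L²−(e−x')²−y'²−z²)/2L = 0.0367
  θ3 = atan2(B,A) + arccos(C/0.4508) = -0.2617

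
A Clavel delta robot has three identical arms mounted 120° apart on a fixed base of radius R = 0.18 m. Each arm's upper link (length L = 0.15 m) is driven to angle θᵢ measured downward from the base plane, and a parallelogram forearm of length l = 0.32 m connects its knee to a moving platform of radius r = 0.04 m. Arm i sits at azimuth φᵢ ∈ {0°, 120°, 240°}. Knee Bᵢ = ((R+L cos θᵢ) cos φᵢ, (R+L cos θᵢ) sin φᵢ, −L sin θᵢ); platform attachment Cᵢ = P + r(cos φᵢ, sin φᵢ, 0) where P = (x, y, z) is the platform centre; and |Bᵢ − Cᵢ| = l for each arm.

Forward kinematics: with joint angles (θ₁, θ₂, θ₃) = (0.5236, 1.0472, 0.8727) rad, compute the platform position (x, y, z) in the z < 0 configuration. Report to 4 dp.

(0.0552, -0.0211, -0.3114)

φ1=0.0°: virtual centre (0.2699, 0.0000, -0.0750), radius l
φ2=120.0°: virtual centre (-0.1075, 0.1862, -0.1299), radius l
arm 3 at φ=240.0°: e+L cos θ3 = 0.2364;  centre 3 = (-0.1182, -0.2047, -0.1149)
|centre ₂|²−|centre ₁|² = -0.0154;  |centre ₃|²−|centre ₁|² = -0.0094
linear system: -0.7548x+0.3724y = -0.0154−-0.1098z; -0.7762x+-0.4095y = -0.0094−-0.0798z
det = 0.5981;  x = 0.0164+-0.1249z,  y = -0.0081+0.0418z
sphere 1 gives Az²+Bz+C=0 with A=1.0173, B=0.2126, C=-0.0324;  B²−4AC=0.1772;  roots -0.3114, 0.1024;  negative root z = -0.3114
x = 0.0552, y = -0.0211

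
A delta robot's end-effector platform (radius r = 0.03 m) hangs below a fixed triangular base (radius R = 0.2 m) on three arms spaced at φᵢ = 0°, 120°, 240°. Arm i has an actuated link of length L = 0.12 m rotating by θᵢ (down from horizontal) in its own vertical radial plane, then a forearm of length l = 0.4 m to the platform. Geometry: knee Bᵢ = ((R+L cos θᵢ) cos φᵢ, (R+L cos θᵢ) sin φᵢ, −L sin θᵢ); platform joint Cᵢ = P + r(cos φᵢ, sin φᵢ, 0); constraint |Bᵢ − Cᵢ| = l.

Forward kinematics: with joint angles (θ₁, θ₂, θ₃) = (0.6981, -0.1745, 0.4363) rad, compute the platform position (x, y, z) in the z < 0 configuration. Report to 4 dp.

(-0.0569, 0.0484, -0.3138)

arm 1 at φ=0.0°: ρ1 = 0.2619;  centre 1 = (0.2619, 0.0000, -0.0771)
centre 2 = (0.2882·cos120.0°, 0.2882·sin120.0°, 0.0208) = (-0.1441, 0.2496, 0.0208)
φ3=240.0°: virtual centre (-0.1394, -0.2414, -0.0507), radius l
subtract pairs → two planes through P
plane₁₂: -0.8120x+0.4991y+0.1959z = 0.0089
Cramer: x(z) = -0.0090+0.1526z;  y(z) = 0.0032-0.1443z
into |P−centre ₁|² = l²: 1.0441z² + 0.0706z + -0.0806 = 0;  Δ = 0.3417;  z = -0.3138 or 0.2461 → z<0 root = -0.3138
x = -0.0569, y = 0.0484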